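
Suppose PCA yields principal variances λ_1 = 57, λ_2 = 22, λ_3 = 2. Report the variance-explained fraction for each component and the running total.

Step 1 — total variance = trace(Sigma) = Σ λ_i = 57 + 22 + 2 = 81.

Step 2 — fraction explained by component i = λ_i / Σ λ:
  PC1: 57/81 = 0.7037
  PC2: 22/81 = 0.2716
  PC3: 2/81 = 0.0247

Step 3 — cumulative fraction after k components = (λ_1 + ... + λ_k) / Σ λ:
  k = 1: 57/81 = 0.7037
  k = 2: (57 + 22)/81 = 79/81 = 0.9753
  k = 3: (57 + 22 + 2)/81 = 81/81 = 1

Summary (fraction, with percent):

explained: PC1 0.7037 (70.37%), PC2 0.2716 (27.16%), PC3 0.0247 (2.47%);  cumulative: 0.7037, 0.9753, 1


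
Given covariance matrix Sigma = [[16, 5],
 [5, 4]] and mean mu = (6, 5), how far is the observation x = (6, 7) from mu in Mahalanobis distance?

Step 1 — centre the observation: (x - mu) = (0, 2).

Step 2 — invert Sigma. det(Sigma) = 16·4 - (5)² = 39.
  Sigma^{-1} = (1/det) · [[d, -b], [-b, a]] = [[0.1026, -0.1282],
 [-0.1282, 0.4103]].

Step 3 — form the quadratic (x - mu)^T · Sigma^{-1} · (x - mu):
  Sigma^{-1} · (x - mu) = (-0.2564, 0.8205).
  (x - mu)^T · [Sigma^{-1} · (x - mu)] = (0)·(-0.2564) + (2)·(0.8205) = 1.641.

Step 4 — take square root: d = √(1.641) ≈ 1.281.

d(x, mu) = √(1.641) ≈ 1.281


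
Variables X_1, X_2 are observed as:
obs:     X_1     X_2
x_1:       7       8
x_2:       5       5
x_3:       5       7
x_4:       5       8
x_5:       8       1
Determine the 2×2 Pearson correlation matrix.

Step 1 — column means:
  mean(X_1) = (7 + 5 + 5 + 5 + 8) / 5 = 30/5 = 6
  mean(X_2) = (8 + 5 + 7 + 8 + 1) / 5 = 29/5 = 5.8

Step 2 — sample variances and covariances s[i,j] = (1/(n-1)) · Σ_k (x_{k,i} - mean_i) · (x_{k,j} - mean_j), with n-1 = 4:
  s[X_1,X_1] = ((1)·(1) + (-1)·(-1) + (-1)·(-1) + (-1)·(-1) + (2)·(2)) / 4 = 8/4 = 2
  s[X_1,X_2] = ((1)·(2.2) + (-1)·(-0.8) + (-1)·(1.2) + (-1)·(2.2) + (2)·(-4.8)) / 4 = -10/4 = -2.5
  s[X_2,X_2] = ((2.2)·(2.2) + (-0.8)·(-0.8) + (1.2)·(1.2) + (2.2)·(2.2) + (-4.8)·(-4.8)) / 4 = 34.8/4 = 8.7
  Sample standard deviations s_i = √(s[i,i]):
  s(X_1) = √(2) = 1.4142
  s(X_2) = √(8.7) = 2.9496

Step 3 — r_{ij} = s_{ij} / (s_i · s_j):
  r[X_1,X_1] = 1 (diagonal).
  r[X_1,X_2] = -2.5 / (1.4142 · 2.9496) = -2.5 / 4.1713 = -0.5993
  r[X_2,X_2] = 1 (diagonal).

R is symmetric with unit diagonal. Assembling:

R = [[1, -0.5993],
 [-0.5993, 1]]


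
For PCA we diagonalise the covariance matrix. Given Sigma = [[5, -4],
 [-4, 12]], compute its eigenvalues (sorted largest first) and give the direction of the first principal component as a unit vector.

Step 1 — characteristic polynomial of 2×2 Sigma:
  det(Sigma - λI) = λ² - trace · λ + det = 0.
  trace = 5 + 12 = 17, det = 5·12 - (-4)² = 44.
Step 2 — discriminant:
  Δ = trace² - 4·det = 289 - 176 = 113.
Step 3 — eigenvalues:
  λ = (trace ± √Δ)/2 = (17 ± 10.6301)/2,
  λ_1 = 13.8151,  λ_2 = 3.1849.

Step 4 — unit eigenvector for λ_1: solve (Sigma - λ_1 I)v = 0. First row:
  (5 - 13.8151)·v_x + (-4)·v_y = 0, i.e. (-8.8151)·v_x + (-4)·v_y = 0,
  so v ∝ (b, λ_1 - a) = (-4, 8.8151); multiply by -1 so the first entry is positive: u = (4, -8.8151).
  ||u|| = √((4)² + (-8.8151)²) = √(93.7055) ≈ 9.6802,
  v_1 = u/||u|| ≈ (0.4132, -0.9106) (||v_1|| = 1).

λ_1 = 13.8151,  λ_2 = 3.1849;  v_1 ≈ (0.4132, -0.9106)


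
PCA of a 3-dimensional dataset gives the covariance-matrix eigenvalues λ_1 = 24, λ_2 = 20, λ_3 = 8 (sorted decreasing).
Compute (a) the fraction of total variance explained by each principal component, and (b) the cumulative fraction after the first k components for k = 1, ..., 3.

Step 1 — total variance = trace(Sigma) = Σ λ_i = 24 + 20 + 8 = 52.

Step 2 — fraction explained by component i = λ_i / Σ λ:
  PC1: 24/52 = 0.4615
  PC2: 20/52 = 0.3846
  PC3: 8/52 = 0.1538

Step 3 — cumulative fraction after k components = (λ_1 + ... + λ_k) / Σ λ:
  k = 1: 24/52 = 0.4615
  k = 2: (24 + 20)/52 = 44/52 = 0.8462
  k = 3: (24 + 20 + 8)/52 = 52/52 = 1

Summary (fraction, with percent):

explained: PC1 0.4615 (46.15%), PC2 0.3846 (38.46%), PC3 0.1538 (15.38%);  cumulative: 0.4615, 0.8462, 1


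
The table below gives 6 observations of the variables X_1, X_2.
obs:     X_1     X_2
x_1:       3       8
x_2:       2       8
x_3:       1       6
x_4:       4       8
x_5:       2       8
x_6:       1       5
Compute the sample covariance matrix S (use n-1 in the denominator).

Step 1 — column means:
  mean(X_1) = (3 + 2 + 1 + 4 + 2 + 1) / 6 = 13/6 = 2.1667
  mean(X_2) = (8 + 8 + 6 + 8 + 8 + 5) / 6 = 43/6 = 7.1667

Step 2 — sample covariance S[i,j] = (1/(n-1)) · Σ_k (x_{k,i} - mean_i) · (x_{k,j} - mean_j), with n-1 = 5.
  S[X_1,X_1] = ((0.8333)·(0.8333) + (-0.1667)·(-0.1667) + (-1.1667)·(-1.1667) + (1.8333)·(1.8333) + (-0.1667)·(-0.1667) + (-1.1667)·(-1.1667)) / 5 = 6.8333/5 = 1.3667
  S[X_1,X_2] = ((0.8333)·(0.8333) + (-0.1667)·(0.8333) + (-1.1667)·(-1.1667) + (1.8333)·(0.8333) + (-0.1667)·(0.8333) + (-1.1667)·(-2.1667)) / 5 = 5.8333/5 = 1.1667
  S[X_2,X_2] = ((0.8333)·(0.8333) + (0.8333)·(0.8333) + (-1.1667)·(-1.1667) + (0.8333)·(0.8333) + (0.8333)·(0.8333) + (-2.1667)·(-2.1667)) / 5 = 8.8333/5 = 1.7667

S is symmetric (S[j,i] = S[i,j]). Assembling:

S = [[1.3667, 1.1667],
 [1.1667, 1.7667]]


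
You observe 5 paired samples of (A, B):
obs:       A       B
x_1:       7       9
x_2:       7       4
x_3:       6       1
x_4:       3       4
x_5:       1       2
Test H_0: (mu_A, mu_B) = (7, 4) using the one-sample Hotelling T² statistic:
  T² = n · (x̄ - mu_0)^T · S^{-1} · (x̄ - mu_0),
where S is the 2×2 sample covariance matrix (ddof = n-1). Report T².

Step 1 — sample mean vector:
  mean(A) = (7 + 7 + 6 + 3 + 1) / 5 = 24/5 = 4.8
  mean(B) = (9 + 4 + 1 + 4 + 2) / 5 = 20/5 = 4
  x̄ = (4.8, 4),  deviation x̄ - mu_0 = (4.8, 4) - (7, 4) = (-2.2, 0).

Step 2 — sample covariance matrix, S[i,j] = (1/(n-1)) · Σ_k (x_{k,i} - mean_i) · (x_{k,j} - mean_j), divisor n-1 = 4:
  S[A,A] = ((2.2)·(2.2) + (2.2)·(2.2) + (1.2)·(1.2) + (-1.8)·(-1.8) + (-3.8)·(-3.8)) / 4 = 28.8/4 = 7.2
  S[A,B] = ((2.2)·(5) + (2.2)·(0) + (1.2)·(-3) + (-1.8)·(0) + (-3.8)·(-2)) / 4 = 15/4 = 3.75
  S[B,B] = ((5)·(5) + (0)·(0) + (-3)·(-3) + (0)·(0) + (-2)·(-2)) / 4 = 38/4 = 9.5
  S = [[7.2, 3.75],
 [3.75, 9.5]].

Step 3 — invert S. det(S) = 7.2·9.5 - (3.75)² = 54.3375.
  S^{-1} = (1/det) · [[d, -b], [-b, a]] = [[0.1748, -0.069],
 [-0.069, 0.1325]].

Step 4 — quadratic form (x̄ - mu_0)^T · S^{-1} · (x̄ - mu_0):
  S^{-1} · (x̄ - mu_0) = (-0.3846, 0.1518),
  (x̄ - mu_0)^T · [...] = (-2.2)·(-0.3846) + (0)·(0.1518) = 0.8462.

Step 5 — scale by n: T² = 5 · 0.8462 = 4.231.

T² ≈ 4.231


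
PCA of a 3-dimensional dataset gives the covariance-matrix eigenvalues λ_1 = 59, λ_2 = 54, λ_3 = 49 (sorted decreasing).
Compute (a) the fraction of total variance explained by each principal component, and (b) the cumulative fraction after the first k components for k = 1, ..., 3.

Step 1 — total variance = trace(Sigma) = Σ λ_i = 59 + 54 + 49 = 162.

Step 2 — fraction explained by component i = λ_i / Σ λ:
  PC1: 59/162 = 0.3642
  PC2: 54/162 = 0.3333
  PC3: 49/162 = 0.3025

Step 3 — cumulative fraction after k components = (λ_1 + ... + λ_k) / Σ λ:
  k = 1: 59/162 = 0.3642
  k = 2: (59 + 54)/162 = 113/162 = 0.6975
  k = 3: (59 + 54 + 49)/162 = 162/162 = 1

Summary (fraction, with percent):

explained: PC1 0.3642 (36.42%), PC2 0.3333 (33.33%), PC3 0.3025 (30.25%);  cumulative: 0.3642, 0.6975, 1


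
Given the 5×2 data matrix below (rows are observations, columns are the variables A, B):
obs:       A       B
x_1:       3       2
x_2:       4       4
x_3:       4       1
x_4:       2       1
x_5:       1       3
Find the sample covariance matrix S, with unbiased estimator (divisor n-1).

Step 1 — column means:
  mean(A) = (3 + 4 + 4 + 2 + 1) / 5 = 14/5 = 2.8
  mean(B) = (2 + 4 + 1 + 1 + 3) / 5 = 11/5 = 2.2

Step 2 — sample covariance S[i,j] = (1/(n-1)) · Σ_k (x_{k,i} - mean_i) · (x_{k,j} - mean_j), with n-1 = 4.
  S[A,A] = ((0.2)·(0.2) + (1.2)·(1.2) + (1.2)·(1.2) + (-0.8)·(-0.8) + (-1.8)·(-1.8)) / 4 = 6.8/4 = 1.7
  S[A,B] = ((0.2)·(-0.2) + (1.2)·(1.8) + (1.2)·(-1.2) + (-0.8)·(-1.2) + (-1.8)·(0.8)) / 4 = 0.2/4 = 0.05
  S[B,B] = ((-0.2)·(-0.2) + (1.8)·(1.8) + (-1.2)·(-1.2) + (-1.2)·(-1.2) + (0.8)·(0.8)) / 4 = 6.8/4 = 1.7

S is symmetric (S[j,i] = S[i,j]). Assembling:

S = [[1.7, 0.05],
 [0.05, 1.7]]


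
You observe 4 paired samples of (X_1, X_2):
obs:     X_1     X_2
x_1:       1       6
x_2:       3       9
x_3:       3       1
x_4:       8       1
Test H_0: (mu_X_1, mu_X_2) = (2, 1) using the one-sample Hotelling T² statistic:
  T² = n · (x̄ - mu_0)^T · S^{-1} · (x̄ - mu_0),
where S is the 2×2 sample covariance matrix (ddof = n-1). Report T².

Step 1 — sample mean vector:
  mean(X_1) = (1 + 3 + 3 + 8) / 4 = 15/4 = 3.75
  mean(X_2) = (6 + 9 + 1 + 1) / 4 = 17/4 = 4.25
  x̄ = (3.75, 4.25),  deviation x̄ - mu_0 = (3.75, 4.25) - (2, 1) = (1.75, 3.25).

Step 2 — sample covariance matrix, S[i,j] = (1/(n-1)) · Σ_k (x_{k,i} - mean_i) · (x_{k,j} - mean_j), divisor n-1 = 3:
  S[X_1,X_1] = ((-2.75)·(-2.75) + (-0.75)·(-0.75) + (-0.75)·(-0.75) + (4.25)·(4.25)) / 3 = 26.75/3 = 8.9167
  S[X_1,X_2] = ((-2.75)·(1.75) + (-0.75)·(4.75) + (-0.75)·(-3.25) + (4.25)·(-3.25)) / 3 = -19.75/3 = -6.5833
  S[X_2,X_2] = ((1.75)·(1.75) + (4.75)·(4.75) + (-3.25)·(-3.25) + (-3.25)·(-3.25)) / 3 = 46.75/3 = 15.5833
  S = [[8.9167, -6.5833],
 [-6.5833, 15.5833]].

Step 3 — invert S. det(S) = 8.9167·15.5833 - (-6.5833)² = 95.6111.
  S^{-1} = (1/det) · [[d, -b], [-b, a]] = [[0.163, 0.0689],
 [0.0689, 0.0933]].

Step 4 — quadratic form (x̄ - mu_0)^T · S^{-1} · (x̄ - mu_0):
  S^{-1} · (x̄ - mu_0) = (0.509, 0.4236),
  (x̄ - mu_0)^T · [...] = (1.75)·(0.509) + (3.25)·(0.4236) = 2.2674.

Step 5 — scale by n: T² = 4 · 2.2674 = 9.0697.

T² ≈ 9.0697


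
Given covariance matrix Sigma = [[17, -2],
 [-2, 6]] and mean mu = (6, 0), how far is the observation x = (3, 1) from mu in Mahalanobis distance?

Step 1 — centre the observation: (x - mu) = (-3, 1).

Step 2 — invert Sigma. det(Sigma) = 17·6 - (-2)² = 98.
  Sigma^{-1} = (1/det) · [[d, -b], [-b, a]] = [[0.0612, 0.0204],
 [0.0204, 0.1735]].

Step 3 — form the quadratic (x - mu)^T · Sigma^{-1} · (x - mu):
  Sigma^{-1} · (x - mu) = (-0.1633, 0.1122).
  (x - mu)^T · [Sigma^{-1} · (x - mu)] = (-3)·(-0.1633) + (1)·(0.1122) = 0.602.

Step 4 — take square root: d = √(0.602) ≈ 0.7759.

d(x, mu) = √(0.602) ≈ 0.7759


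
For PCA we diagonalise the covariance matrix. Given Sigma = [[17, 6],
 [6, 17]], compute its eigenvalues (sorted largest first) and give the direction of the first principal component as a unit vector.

Step 1 — characteristic polynomial of 2×2 Sigma:
  det(Sigma - λI) = λ² - trace · λ + det = 0.
  trace = 17 + 17 = 34, det = 17·17 - (6)² = 253.
Step 2 — discriminant:
  Δ = trace² - 4·det = 1156 - 1012 = 144.
Step 3 — eigenvalues:
  λ = (trace ± √Δ)/2 = (34 ± 12)/2,
  λ_1 = 23,  λ_2 = 11.

Step 4 — unit eigenvector for λ_1: solve (Sigma - λ_1 I)v = 0. First row:
  (17 - 23)·v_x + (6)·v_y = 0, i.e. (-6)·v_x + (6)·v_y = 0,
  so v ∝ (b, λ_1 - a) = (6, 6) = u.
  ||u|| = √((6)² + (6)²) = √(72) ≈ 8.4853,
  v_1 = u/||u|| ≈ (0.7071, 0.7071) (||v_1|| = 1).

λ_1 = 23,  λ_2 = 11;  v_1 ≈ (0.7071, 0.7071)


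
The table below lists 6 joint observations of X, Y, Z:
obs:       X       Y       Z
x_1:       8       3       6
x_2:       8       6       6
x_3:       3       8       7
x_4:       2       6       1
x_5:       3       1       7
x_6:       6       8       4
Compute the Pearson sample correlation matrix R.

Step 1 — column means:
  mean(X) = (8 + 8 + 3 + 2 + 3 + 6) / 6 = 30/6 = 5
  mean(Y) = (3 + 6 + 8 + 6 + 1 + 8) / 6 = 32/6 = 5.3333
  mean(Z) = (6 + 6 + 7 + 1 + 7 + 4) / 6 = 31/6 = 5.1667

Step 2 — sample variances and covariances s[i,j] = (1/(n-1)) · Σ_k (x_{k,i} - mean_i) · (x_{k,j} - mean_j), with n-1 = 5:
  s[X,X] = ((3)·(3) + (3)·(3) + (-2)·(-2) + (-3)·(-3) + (-2)·(-2) + (1)·(1)) / 5 = 36/5 = 7.2
  s[X,Y] = ((3)·(-2.3333) + (3)·(0.6667) + (-2)·(2.6667) + (-3)·(0.6667) + (-2)·(-4.3333) + (1)·(2.6667)) / 5 = -1/5 = -0.2
  s[X,Z] = ((3)·(0.8333) + (3)·(0.8333) + (-2)·(1.8333) + (-3)·(-4.1667) + (-2)·(1.8333) + (1)·(-1.1667)) / 5 = 9/5 = 1.8
  s[Y,Y] = ((-2.3333)·(-2.3333) + (0.6667)·(0.6667) + (2.6667)·(2.6667) + (0.6667)·(0.6667) + (-4.3333)·(-4.3333) + (2.6667)·(2.6667)) / 5 = 39.3333/5 = 7.8667
  s[Y,Z] = ((-2.3333)·(0.8333) + (0.6667)·(0.8333) + (2.6667)·(1.8333) + (0.6667)·(-4.1667) + (-4.3333)·(1.8333) + (2.6667)·(-1.1667)) / 5 = -10.3333/5 = -2.0667
  s[Z,Z] = ((0.8333)·(0.8333) + (0.8333)·(0.8333) + (1.8333)·(1.8333) + (-4.1667)·(-4.1667) + (1.8333)·(1.8333) + (-1.1667)·(-1.1667)) / 5 = 26.8333/5 = 5.3667
  Sample standard deviations s_i = √(s[i,i]):
  s(X) = √(7.2) = 2.6833
  s(Y) = √(7.8667) = 2.8048
  s(Z) = √(5.3667) = 2.3166

Step 3 — r_{ij} = s_{ij} / (s_i · s_j):
  r[X,X] = 1 (diagonal).
  r[X,Y] = -0.2 / (2.6833 · 2.8048) = -0.2 / 7.526 = -0.0266
  r[X,Z] = 1.8 / (2.6833 · 2.3166) = 1.8 / 6.2161 = 0.2896
  r[Y,Y] = 1 (diagonal).
  r[Y,Z] = -2.0667 / (2.8048 · 2.3166) = -2.0667 / 6.4975 = -0.3181
  r[Z,Z] = 1 (diagonal).

R is symmetric with unit diagonal. Assembling:

R = [[1, -0.0266, 0.2896],
 [-0.0266, 1, -0.3181],
 [0.2896, -0.3181, 1]]


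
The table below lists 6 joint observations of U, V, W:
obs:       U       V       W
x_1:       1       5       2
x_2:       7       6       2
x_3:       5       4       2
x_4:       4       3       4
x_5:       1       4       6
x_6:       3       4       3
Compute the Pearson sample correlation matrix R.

Step 1 — column means:
  mean(U) = (1 + 7 + 5 + 4 + 1 + 3) / 6 = 21/6 = 3.5
  mean(V) = (5 + 6 + 4 + 3 + 4 + 4) / 6 = 26/6 = 4.3333
  mean(W) = (2 + 2 + 2 + 4 + 6 + 3) / 6 = 19/6 = 3.1667

Step 2 — sample variances and covariances s[i,j] = (1/(n-1)) · Σ_k (x_{k,i} - mean_i) · (x_{k,j} - mean_j), with n-1 = 5:
  s[U,U] = ((-2.5)·(-2.5) + (3.5)·(3.5) + (1.5)·(1.5) + (0.5)·(0.5) + (-2.5)·(-2.5) + (-0.5)·(-0.5)) / 5 = 27.5/5 = 5.5
  s[U,V] = ((-2.5)·(0.6667) + (3.5)·(1.6667) + (1.5)·(-0.3333) + (0.5)·(-1.3333) + (-2.5)·(-0.3333) + (-0.5)·(-0.3333)) / 5 = 4/5 = 0.8
  s[U,W] = ((-2.5)·(-1.1667) + (3.5)·(-1.1667) + (1.5)·(-1.1667) + (0.5)·(0.8333) + (-2.5)·(2.8333) + (-0.5)·(-0.1667)) / 5 = -9.5/5 = -1.9
  s[V,V] = ((0.6667)·(0.6667) + (1.6667)·(1.6667) + (-0.3333)·(-0.3333) + (-1.3333)·(-1.3333) + (-0.3333)·(-0.3333) + (-0.3333)·(-0.3333)) / 5 = 5.3333/5 = 1.0667
  s[V,W] = ((0.6667)·(-1.1667) + (1.6667)·(-1.1667) + (-0.3333)·(-1.1667) + (-1.3333)·(0.8333) + (-0.3333)·(2.8333) + (-0.3333)·(-0.1667)) / 5 = -4.3333/5 = -0.8667
  s[W,W] = ((-1.1667)·(-1.1667) + (-1.1667)·(-1.1667) + (-1.1667)·(-1.1667) + (0.8333)·(0.8333) + (2.8333)·(2.8333) + (-0.1667)·(-0.1667)) / 5 = 12.8333/5 = 2.5667
  Sample standard deviations s_i = √(s[i,i]):
  s(U) = √(5.5) = 2.3452
  s(V) = √(1.0667) = 1.0328
  s(W) = √(2.5667) = 1.6021

Step 3 — r_{ij} = s_{ij} / (s_i · s_j):
  r[U,U] = 1 (diagonal).
  r[U,V] = 0.8 / (2.3452 · 1.0328) = 0.8 / 2.4221 = 0.3303
  r[U,W] = -1.9 / (2.3452 · 1.6021) = -1.9 / 3.7572 = -0.5057
  r[V,V] = 1 (diagonal).
  r[V,W] = -0.8667 / (1.0328 · 1.6021) = -0.8667 / 1.6546 = -0.5238
  r[W,W] = 1 (diagonal).

R is symmetric with unit diagonal. Assembling:

R = [[1, 0.3303, -0.5057],
 [0.3303, 1, -0.5238],
 [-0.5057, -0.5238, 1]]


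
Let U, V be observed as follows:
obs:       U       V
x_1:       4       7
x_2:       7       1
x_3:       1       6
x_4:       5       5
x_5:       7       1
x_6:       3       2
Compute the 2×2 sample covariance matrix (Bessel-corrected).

Step 1 — column means:
  mean(U) = (4 + 7 + 1 + 5 + 7 + 3) / 6 = 27/6 = 4.5
  mean(V) = (7 + 1 + 6 + 5 + 1 + 2) / 6 = 22/6 = 3.6667

Step 2 — sample covariance S[i,j] = (1/(n-1)) · Σ_k (x_{k,i} - mean_i) · (x_{k,j} - mean_j), with n-1 = 5.
  S[U,U] = ((-0.5)·(-0.5) + (2.5)·(2.5) + (-3.5)·(-3.5) + (0.5)·(0.5) + (2.5)·(2.5) + (-1.5)·(-1.5)) / 5 = 27.5/5 = 5.5
  S[U,V] = ((-0.5)·(3.3333) + (2.5)·(-2.6667) + (-3.5)·(2.3333) + (0.5)·(1.3333) + (2.5)·(-2.6667) + (-1.5)·(-1.6667)) / 5 = -20/5 = -4
  S[V,V] = ((3.3333)·(3.3333) + (-2.6667)·(-2.6667) + (2.3333)·(2.3333) + (1.3333)·(1.3333) + (-2.6667)·(-2.6667) + (-1.6667)·(-1.6667)) / 5 = 35.3333/5 = 7.0667

S is symmetric (S[j,i] = S[i,j]). Assembling:

S = [[5.5, -4],
 [-4, 7.0667]]


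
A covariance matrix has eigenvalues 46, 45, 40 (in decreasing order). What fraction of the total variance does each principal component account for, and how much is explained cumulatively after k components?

Step 1 — total variance = trace(Sigma) = Σ λ_i = 46 + 45 + 40 = 131.

Step 2 — fraction explained by component i = λ_i / Σ λ:
  PC1: 46/131 = 0.3511
  PC2: 45/131 = 0.3435
  PC3: 40/131 = 0.3053

Step 3 — cumulative fraction after k components = (λ_1 + ... + λ_k) / Σ λ:
  k = 1: 46/131 = 0.3511
  k = 2: (46 + 45)/131 = 91/131 = 0.6947
  k = 3: (46 + 45 + 40)/131 = 131/131 = 1

Summary (fraction, with percent):

explained: PC1 0.3511 (35.11%), PC2 0.3435 (34.35%), PC3 0.3053 (30.53%);  cumulative: 0.3511, 0.6947, 1


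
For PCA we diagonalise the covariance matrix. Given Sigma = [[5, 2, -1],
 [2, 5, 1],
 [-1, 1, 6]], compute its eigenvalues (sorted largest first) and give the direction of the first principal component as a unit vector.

Step 1 — characteristic polynomial p(λ) = det(λI - Sigma) = λ³ - tr·λ² + c_1·λ - det, where tr = trace, c_1 = sum of the principal 2×2 minors, det = det(Sigma):
  tr = 5 + 5 + 6 = 16,
  c_1 = (5·5 - (2)²) + (5·6 - (-1)²) + (5·6 - (1)²) = 21 + 29 + 29 = 79,
  det = 5·(5·6 - (1)²) - (2)·((2)·6 - (1)·(-1)) + (-1)·((2)·(1) - 5·(-1)) = 5·(29) - (2)·(13) + (-1)·(7) = 112.
  So p(λ) = λ³ - 16λ² + 79λ - 112.
Step 2 — look for an integer root (rational root theorem: any rational root is an integer divisor of 112). Testing λ = 7:
  p(7) = 343 - 784 + 553 - 112 = 0  ✓
  Dividing out (λ - 7): p(λ) = (λ - 7)(λ² - 9λ + 16).
Step 3 — remaining eigenvalues from the quadratic λ² - 9λ + 16 = 0:
  Δ = 9² - 4·16 = 81 - 64 = 17,  λ = (9 ± √17)/2 = (9 ± 4.1231)/2 ≈ 6.5616 or 2.4384.
  Sorted: λ_1 = 7,  λ_2 = 6.5616,  λ_3 = 2.4384  (check: sum = 16 = tr ✓).

Step 4 — unit eigenvector for λ_1 = 7: v spans the null space of (Sigma - λ_1 I), whose rows are
  r_1 = (-2, 2, -1),  r_2 = (2, -2, 1),  r_3 = (-1, 1, -1).
  v is orthogonal to every row, so take v ∝ r_1 × r_3 = ((2)·(-1) - (-1)·(1), (-1)·(-1) - (-2)·(-1), (-2)·(1) - (2)·(-1)) = (-1, -1, 0).
  Rescale (multiply by -1 so the first nonzero entry is positive): u = (1, 1, 0).
  ||u|| = √((1)² + (1)² + (0)²) = √(2) ≈ 1.4142,  v_1 = u/||u|| ≈ (0.7071, 0.7071, 0) (||v_1|| = 1).

λ_1 = 7,  λ_2 = 6.5616,  λ_3 = 2.4384;  v_1 ≈ (0.7071, 0.7071, 0)


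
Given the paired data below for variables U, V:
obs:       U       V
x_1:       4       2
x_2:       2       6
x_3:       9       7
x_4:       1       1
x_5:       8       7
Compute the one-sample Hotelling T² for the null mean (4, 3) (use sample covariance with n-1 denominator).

Step 1 — sample mean vector:
  mean(U) = (4 + 2 + 9 + 1 + 8) / 5 = 24/5 = 4.8
  mean(V) = (2 + 6 + 7 + 1 + 7) / 5 = 23/5 = 4.6
  x̄ = (4.8, 4.6),  deviation x̄ - mu_0 = (4.8, 4.6) - (4, 3) = (0.8, 1.6).

Step 2 — sample covariance matrix, S[i,j] = (1/(n-1)) · Σ_k (x_{k,i} - mean_i) · (x_{k,j} - mean_j), divisor n-1 = 4:
  S[U,U] = ((-0.8)·(-0.8) + (-2.8)·(-2.8) + (4.2)·(4.2) + (-3.8)·(-3.8) + (3.2)·(3.2)) / 4 = 50.8/4 = 12.7
  S[U,V] = ((-0.8)·(-2.6) + (-2.8)·(1.4) + (4.2)·(2.4) + (-3.8)·(-3.6) + (3.2)·(2.4)) / 4 = 29.6/4 = 7.4
  S[V,V] = ((-2.6)·(-2.6) + (1.4)·(1.4) + (2.4)·(2.4) + (-3.6)·(-3.6) + (2.4)·(2.4)) / 4 = 33.2/4 = 8.3
  S = [[12.7, 7.4],
 [7.4, 8.3]].

Step 3 — invert S. det(S) = 12.7·8.3 - (7.4)² = 50.65.
  S^{-1} = (1/det) · [[d, -b], [-b, a]] = [[0.1639, -0.1461],
 [-0.1461, 0.2507]].

Step 4 — quadratic form (x̄ - mu_0)^T · S^{-1} · (x̄ - mu_0):
  S^{-1} · (x̄ - mu_0) = (-0.1027, 0.2843),
  (x̄ - mu_0)^T · [...] = (0.8)·(-0.1027) + (1.6)·(0.2843) = 0.3728.

Step 5 — scale by n: T² = 5 · 0.3728 = 1.8638.

T² ≈ 1.8638


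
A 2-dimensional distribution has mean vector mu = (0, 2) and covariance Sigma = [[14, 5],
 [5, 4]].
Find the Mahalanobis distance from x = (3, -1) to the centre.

Step 1 — centre the observation: (x - mu) = (3, -3).

Step 2 — invert Sigma. det(Sigma) = 14·4 - (5)² = 31.
  Sigma^{-1} = (1/det) · [[d, -b], [-b, a]] = [[0.129, -0.1613],
 [-0.1613, 0.4516]].

Step 3 — form the quadratic (x - mu)^T · Sigma^{-1} · (x - mu):
  Sigma^{-1} · (x - mu) = (0.871, -1.8387).
  (x - mu)^T · [Sigma^{-1} · (x - mu)] = (3)·(0.871) + (-3)·(-1.8387) = 8.129.

Step 4 — take square root: d = √(8.129) ≈ 2.8511.

d(x, mu) = √(8.129) ≈ 2.8511


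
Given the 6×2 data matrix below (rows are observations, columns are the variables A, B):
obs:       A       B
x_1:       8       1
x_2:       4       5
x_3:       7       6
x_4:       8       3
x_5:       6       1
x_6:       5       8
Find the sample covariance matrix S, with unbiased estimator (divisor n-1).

Step 1 — column means:
  mean(A) = (8 + 4 + 7 + 8 + 6 + 5) / 6 = 38/6 = 6.3333
  mean(B) = (1 + 5 + 6 + 3 + 1 + 8) / 6 = 24/6 = 4

Step 2 — sample covariance S[i,j] = (1/(n-1)) · Σ_k (x_{k,i} - mean_i) · (x_{k,j} - mean_j), with n-1 = 5.
  S[A,A] = ((1.6667)·(1.6667) + (-2.3333)·(-2.3333) + (0.6667)·(0.6667) + (1.6667)·(1.6667) + (-0.3333)·(-0.3333) + (-1.3333)·(-1.3333)) / 5 = 13.3333/5 = 2.6667
  S[A,B] = ((1.6667)·(-3) + (-2.3333)·(1) + (0.6667)·(2) + (1.6667)·(-1) + (-0.3333)·(-3) + (-1.3333)·(4)) / 5 = -12/5 = -2.4
  S[B,B] = ((-3)·(-3) + (1)·(1) + (2)·(2) + (-1)·(-1) + (-3)·(-3) + (4)·(4)) / 5 = 40/5 = 8

S is symmetric (S[j,i] = S[i,j]). Assembling:

S = [[2.6667, -2.4],
 [-2.4, 8]]


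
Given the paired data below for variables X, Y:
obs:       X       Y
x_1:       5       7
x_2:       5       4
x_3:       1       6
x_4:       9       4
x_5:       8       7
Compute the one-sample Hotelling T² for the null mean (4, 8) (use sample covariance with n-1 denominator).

Step 1 — sample mean vector:
  mean(X) = (5 + 5 + 1 + 9 + 8) / 5 = 28/5 = 5.6
  mean(Y) = (7 + 4 + 6 + 4 + 7) / 5 = 28/5 = 5.6
  x̄ = (5.6, 5.6),  deviation x̄ - mu_0 = (5.6, 5.6) - (4, 8) = (1.6, -2.4).

Step 2 — sample covariance matrix, S[i,j] = (1/(n-1)) · Σ_k (x_{k,i} - mean_i) · (x_{k,j} - mean_j), divisor n-1 = 4:
  S[X,X] = ((-0.6)·(-0.6) + (-0.6)·(-0.6) + (-4.6)·(-4.6) + (3.4)·(3.4) + (2.4)·(2.4)) / 4 = 39.2/4 = 9.8
  S[X,Y] = ((-0.6)·(1.4) + (-0.6)·(-1.6) + (-4.6)·(0.4) + (3.4)·(-1.6) + (2.4)·(1.4)) / 4 = -3.8/4 = -0.95
  S[Y,Y] = ((1.4)·(1.4) + (-1.6)·(-1.6) + (0.4)·(0.4) + (-1.6)·(-1.6) + (1.4)·(1.4)) / 4 = 9.2/4 = 2.3
  S = [[9.8, -0.95],
 [-0.95, 2.3]].

Step 3 — invert S. det(S) = 9.8·2.3 - (-0.95)² = 21.6375.
  S^{-1} = (1/det) · [[d, -b], [-b, a]] = [[0.1063, 0.0439],
 [0.0439, 0.4529]].

Step 4 — quadratic form (x̄ - mu_0)^T · S^{-1} · (x̄ - mu_0):
  S^{-1} · (x̄ - mu_0) = (0.0647, -1.0168),
  (x̄ - mu_0)^T · [...] = (1.6)·(0.0647) + (-2.4)·(-1.0168) = 2.5437.

Step 5 — scale by n: T² = 5 · 2.5437 = 12.7187.

T² ≈ 12.7187


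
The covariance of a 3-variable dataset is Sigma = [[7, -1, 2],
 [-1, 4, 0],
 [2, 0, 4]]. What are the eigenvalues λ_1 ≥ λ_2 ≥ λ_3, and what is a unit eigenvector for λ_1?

Step 1 — characteristic polynomial p(λ) = det(λI - Sigma) = λ³ - tr·λ² + c_1·λ - det, where tr = trace, c_1 = sum of the principal 2×2 minors, det = det(Sigma):
  tr = 7 + 4 + 4 = 15,
  c_1 = (7·4 - (-1)²) + (7·4 - (2)²) + (4·4 - (0)²) = 27 + 24 + 16 = 67,
  det = 7·(4·4 - (0)²) - (-1)·((-1)·4 - (0)·(2)) + (2)·((-1)·(0) - 4·(2)) = 7·(16) - (-1)·(-4) + (2)·(-8) = 92.
  So p(λ) = λ³ - 15λ² + 67λ - 92.
Step 2 — look for an integer root (rational root theorem: any rational root is an integer divisor of 92). Testing λ = 4:
  p(4) = 64 - 240 + 268 - 92 = 0  ✓
  Dividing out (λ - 4): p(λ) = (λ - 4)(λ² - 11λ + 23).
Step 3 — remaining eigenvalues from the quadratic λ² - 11λ + 23 = 0:
  Δ = 11² - 4·23 = 121 - 92 = 29,  λ = (11 ± √29)/2 = (11 ± 5.3852)/2 ≈ 8.1926 or 2.8074.
  Sorted: λ_1 = 8.1926,  λ_2 = 4,  λ_3 = 2.8074  (check: sum = 15 = tr ✓).

Step 4 — unit eigenvector for λ_1 ≈ 8.1926: v spans the null space of (Sigma - λ_1 I), whose rows are
  r_1 = (-1.1926, -1, 2),  r_2 = (-1, -4.1926, 0),  r_3 = (2, 0, -4.1926).
  v is orthogonal to every row, so take v ∝ r_1 × r_2 = ((-1)·(0) - (2)·(-4.1926), (2)·(-1) - (-1.1926)·(0), (-1.1926)·(-4.1926) - (-1)·(-1)) ≈ (8.3852, -2, 4).
  Let u = (8.3852, -2, 4).
  ||u|| = √((8.3852)² + (-2)² + (4)²) = √(90.311) ≈ 9.5032,  v_1 = u/||u|| ≈ (0.8824, -0.2105, 0.4209) (||v_1|| = 1).

λ_1 = 8.1926,  λ_2 = 4,  λ_3 = 2.8074;  v_1 ≈ (0.8824, -0.2105, 0.4209)


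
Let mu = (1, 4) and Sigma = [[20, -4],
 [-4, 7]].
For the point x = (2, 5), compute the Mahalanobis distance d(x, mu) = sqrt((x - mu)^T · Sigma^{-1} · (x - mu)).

Step 1 — centre the observation: (x - mu) = (1, 1).

Step 2 — invert Sigma. det(Sigma) = 20·7 - (-4)² = 124.
  Sigma^{-1} = (1/det) · [[d, -b], [-b, a]] = [[0.0565, 0.0323],
 [0.0323, 0.1613]].

Step 3 — form the quadratic (x - mu)^T · Sigma^{-1} · (x - mu):
  Sigma^{-1} · (x - mu) = (0.0887, 0.1935).
  (x - mu)^T · [Sigma^{-1} · (x - mu)] = (1)·(0.0887) + (1)·(0.1935) = 0.2823.

Step 4 — take square root: d = √(0.2823) ≈ 0.5313.

d(x, mu) = √(0.2823) ≈ 0.5313


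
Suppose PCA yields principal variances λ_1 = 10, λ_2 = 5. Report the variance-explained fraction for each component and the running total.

Step 1 — total variance = trace(Sigma) = Σ λ_i = 10 + 5 = 15.

Step 2 — fraction explained by component i = λ_i / Σ λ:
  PC1: 10/15 = 0.6667
  PC2: 5/15 = 0.3333

Step 3 — cumulative fraction after k components = (λ_1 + ... + λ_k) / Σ λ:
  k = 1: 10/15 = 0.6667
  k = 2: (10 + 5)/15 = 15/15 = 1

Summary (fraction, with percent):

explained: PC1 0.6667 (66.67%), PC2 0.3333 (33.33%);  cumulative: 0.6667, 1


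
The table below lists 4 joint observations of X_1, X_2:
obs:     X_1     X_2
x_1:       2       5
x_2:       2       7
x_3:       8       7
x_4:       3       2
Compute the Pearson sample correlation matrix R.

Step 1 — column means:
  mean(X_1) = (2 + 2 + 8 + 3) / 4 = 15/4 = 3.75
  mean(X_2) = (5 + 7 + 7 + 2) / 4 = 21/4 = 5.25

Step 2 — sample variances and covariances s[i,j] = (1/(n-1)) · Σ_k (x_{k,i} - mean_i) · (x_{k,j} - mean_j), with n-1 = 3:
  s[X_1,X_1] = ((-1.75)·(-1.75) + (-1.75)·(-1.75) + (4.25)·(4.25) + (-0.75)·(-0.75)) / 3 = 24.75/3 = 8.25
  s[X_1,X_2] = ((-1.75)·(-0.25) + (-1.75)·(1.75) + (4.25)·(1.75) + (-0.75)·(-3.25)) / 3 = 7.25/3 = 2.4167
  s[X_2,X_2] = ((-0.25)·(-0.25) + (1.75)·(1.75) + (1.75)·(1.75) + (-3.25)·(-3.25)) / 3 = 16.75/3 = 5.5833
  Sample standard deviations s_i = √(s[i,i]):
  s(X_1) = √(8.25) = 2.8723
  s(X_2) = √(5.5833) = 2.3629

Step 3 — r_{ij} = s_{ij} / (s_i · s_j):
  r[X_1,X_1] = 1 (diagonal).
  r[X_1,X_2] = 2.4167 / (2.8723 · 2.3629) = 2.4167 / 6.7869 = 0.3561
  r[X_2,X_2] = 1 (diagonal).

R is symmetric with unit diagonal. Assembling:

R = [[1, 0.3561],
 [0.3561, 1]]


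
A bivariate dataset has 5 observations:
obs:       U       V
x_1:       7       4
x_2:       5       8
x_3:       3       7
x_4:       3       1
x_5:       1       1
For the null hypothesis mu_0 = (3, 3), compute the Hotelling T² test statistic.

Step 1 — sample mean vector:
  mean(U) = (7 + 5 + 3 + 3 + 1) / 5 = 19/5 = 3.8
  mean(V) = (4 + 8 + 7 + 1 + 1) / 5 = 21/5 = 4.2
  x̄ = (3.8, 4.2),  deviation x̄ - mu_0 = (3.8, 4.2) - (3, 3) = (0.8, 1.2).

Step 2 — sample covariance matrix, S[i,j] = (1/(n-1)) · Σ_k (x_{k,i} - mean_i) · (x_{k,j} - mean_j), divisor n-1 = 4:
  S[U,U] = ((3.2)·(3.2) + (1.2)·(1.2) + (-0.8)·(-0.8) + (-0.8)·(-0.8) + (-2.8)·(-2.8)) / 4 = 20.8/4 = 5.2
  S[U,V] = ((3.2)·(-0.2) + (1.2)·(3.8) + (-0.8)·(2.8) + (-0.8)·(-3.2) + (-2.8)·(-3.2)) / 4 = 13.2/4 = 3.3
  S[V,V] = ((-0.2)·(-0.2) + (3.8)·(3.8) + (2.8)·(2.8) + (-3.2)·(-3.2) + (-3.2)·(-3.2)) / 4 = 42.8/4 = 10.7
  S = [[5.2, 3.3],
 [3.3, 10.7]].

Step 3 — invert S. det(S) = 5.2·10.7 - (3.3)² = 44.75.
  S^{-1} = (1/det) · [[d, -b], [-b, a]] = [[0.2391, -0.0737],
 [-0.0737, 0.1162]].

Step 4 — quadratic form (x̄ - mu_0)^T · S^{-1} · (x̄ - mu_0):
  S^{-1} · (x̄ - mu_0) = (0.1028, 0.0804),
  (x̄ - mu_0)^T · [...] = (0.8)·(0.1028) + (1.2)·(0.0804) = 0.1788.

Step 5 — scale by n: T² = 5 · 0.1788 = 0.8939.

T² ≈ 0.8939


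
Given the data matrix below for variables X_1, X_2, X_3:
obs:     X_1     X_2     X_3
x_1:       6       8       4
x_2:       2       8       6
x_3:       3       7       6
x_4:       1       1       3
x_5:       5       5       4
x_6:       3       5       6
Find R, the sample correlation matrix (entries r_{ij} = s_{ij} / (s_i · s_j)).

Step 1 — column means:
  mean(X_1) = (6 + 2 + 3 + 1 + 5 + 3) / 6 = 20/6 = 3.3333
  mean(X_2) = (8 + 8 + 7 + 1 + 5 + 5) / 6 = 34/6 = 5.6667
  mean(X_3) = (4 + 6 + 6 + 3 + 4 + 6) / 6 = 29/6 = 4.8333

Step 2 — sample variances and covariances s[i,j] = (1/(n-1)) · Σ_k (x_{k,i} - mean_i) · (x_{k,j} - mean_j), with n-1 = 5:
  s[X_1,X_1] = ((2.6667)·(2.6667) + (-1.3333)·(-1.3333) + (-0.3333)·(-0.3333) + (-2.3333)·(-2.3333) + (1.6667)·(1.6667) + (-0.3333)·(-0.3333)) / 5 = 17.3333/5 = 3.4667
  s[X_1,X_2] = ((2.6667)·(2.3333) + (-1.3333)·(2.3333) + (-0.3333)·(1.3333) + (-2.3333)·(-4.6667) + (1.6667)·(-0.6667) + (-0.3333)·(-0.6667)) / 5 = 12.6667/5 = 2.5333
  s[X_1,X_3] = ((2.6667)·(-0.8333) + (-1.3333)·(1.1667) + (-0.3333)·(1.1667) + (-2.3333)·(-1.8333) + (1.6667)·(-0.8333) + (-0.3333)·(1.1667)) / 5 = -1.6667/5 = -0.3333
  s[X_2,X_2] = ((2.3333)·(2.3333) + (2.3333)·(2.3333) + (1.3333)·(1.3333) + (-4.6667)·(-4.6667) + (-0.6667)·(-0.6667) + (-0.6667)·(-0.6667)) / 5 = 35.3333/5 = 7.0667
  s[X_2,X_3] = ((2.3333)·(-0.8333) + (2.3333)·(1.1667) + (1.3333)·(1.1667) + (-4.6667)·(-1.8333) + (-0.6667)·(-0.8333) + (-0.6667)·(1.1667)) / 5 = 10.6667/5 = 2.1333
  s[X_3,X_3] = ((-0.8333)·(-0.8333) + (1.1667)·(1.1667) + (1.1667)·(1.1667) + (-1.8333)·(-1.8333) + (-0.8333)·(-0.8333) + (1.1667)·(1.1667)) / 5 = 8.8333/5 = 1.7667
  Sample standard deviations s_i = √(s[i,i]):
  s(X_1) = √(3.4667) = 1.8619
  s(X_2) = √(7.0667) = 2.6583
  s(X_3) = √(1.7667) = 1.3292

Step 3 — r_{ij} = s_{ij} / (s_i · s_j):
  r[X_1,X_1] = 1 (diagonal).
  r[X_1,X_2] = 2.5333 / (1.8619 · 2.6583) = 2.5333 / 4.9495 = 0.5118
  r[X_1,X_3] = -0.3333 / (1.8619 · 1.3292) = -0.3333 / 2.4748 = -0.1347
  r[X_2,X_2] = 1 (diagonal).
  r[X_2,X_3] = 2.1333 / (2.6583 · 1.3292) = 2.1333 / 3.5333 = 0.6038
  r[X_3,X_3] = 1 (diagonal).

R is symmetric with unit diagonal. Assembling:

R = [[1, 0.5118, -0.1347],
 [0.5118, 1, 0.6038],
 [-0.1347, 0.6038, 1]]


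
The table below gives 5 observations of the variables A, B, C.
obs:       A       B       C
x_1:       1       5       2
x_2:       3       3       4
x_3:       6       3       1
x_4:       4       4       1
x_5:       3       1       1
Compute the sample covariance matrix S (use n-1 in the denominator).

Step 1 — column means:
  mean(A) = (1 + 3 + 6 + 4 + 3) / 5 = 17/5 = 3.4
  mean(B) = (5 + 3 + 3 + 4 + 1) / 5 = 16/5 = 3.2
  mean(C) = (2 + 4 + 1 + 1 + 1) / 5 = 9/5 = 1.8

Step 2 — sample covariance S[i,j] = (1/(n-1)) · Σ_k (x_{k,i} - mean_i) · (x_{k,j} - mean_j), with n-1 = 4.
  S[A,A] = ((-2.4)·(-2.4) + (-0.4)·(-0.4) + (2.6)·(2.6) + (0.6)·(0.6) + (-0.4)·(-0.4)) / 4 = 13.2/4 = 3.3
  S[A,B] = ((-2.4)·(1.8) + (-0.4)·(-0.2) + (2.6)·(-0.2) + (0.6)·(0.8) + (-0.4)·(-2.2)) / 4 = -3.4/4 = -0.85
  S[A,C] = ((-2.4)·(0.2) + (-0.4)·(2.2) + (2.6)·(-0.8) + (0.6)·(-0.8) + (-0.4)·(-0.8)) / 4 = -3.6/4 = -0.9
  S[B,B] = ((1.8)·(1.8) + (-0.2)·(-0.2) + (-0.2)·(-0.2) + (0.8)·(0.8) + (-2.2)·(-2.2)) / 4 = 8.8/4 = 2.2
  S[B,C] = ((1.8)·(0.2) + (-0.2)·(2.2) + (-0.2)·(-0.8) + (0.8)·(-0.8) + (-2.2)·(-0.8)) / 4 = 1.2/4 = 0.3
  S[C,C] = ((0.2)·(0.2) + (2.2)·(2.2) + (-0.8)·(-0.8) + (-0.8)·(-0.8) + (-0.8)·(-0.8)) / 4 = 6.8/4 = 1.7

S is symmetric (S[j,i] = S[i,j]). Assembling:

S = [[3.3, -0.85, -0.9],
 [-0.85, 2.2, 0.3],
 [-0.9, 0.3, 1.7]]


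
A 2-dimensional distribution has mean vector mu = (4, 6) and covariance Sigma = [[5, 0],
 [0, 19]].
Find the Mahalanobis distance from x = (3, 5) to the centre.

Step 1 — centre the observation: (x - mu) = (-1, -1).

Step 2 — invert Sigma. det(Sigma) = 5·19 - (0)² = 95.
  Sigma^{-1} = (1/det) · [[d, -b], [-b, a]] = [[0.2, 0],
 [0, 0.0526]].

Step 3 — form the quadratic (x - mu)^T · Sigma^{-1} · (x - mu):
  Sigma^{-1} · (x - mu) = (-0.2, -0.0526).
  (x - mu)^T · [Sigma^{-1} · (x - mu)] = (-1)·(-0.2) + (-1)·(-0.0526) = 0.2526.

Step 4 — take square root: d = √(0.2526) ≈ 0.5026.

d(x, mu) = √(0.2526) ≈ 0.5026


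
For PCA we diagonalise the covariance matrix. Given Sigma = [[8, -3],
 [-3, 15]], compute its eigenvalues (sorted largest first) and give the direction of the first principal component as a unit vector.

Step 1 — characteristic polynomial of 2×2 Sigma:
  det(Sigma - λI) = λ² - trace · λ + det = 0.
  trace = 8 + 15 = 23, det = 8·15 - (-3)² = 111.
Step 2 — discriminant:
  Δ = trace² - 4·det = 529 - 444 = 85.
Step 3 — eigenvalues:
  λ = (trace ± √Δ)/2 = (23 ± 9.2195)/2,
  λ_1 = 16.1098,  λ_2 = 6.8902.

Step 4 — unit eigenvector for λ_1: solve (Sigma - λ_1 I)v = 0. First row:
  (8 - 16.1098)·v_x + (-3)·v_y = 0, i.e. (-8.1098)·v_x + (-3)·v_y = 0,
  so v ∝ (b, λ_1 - a) = (-3, 8.1098); multiply by -1 so the first entry is positive: u = (3, -8.1098).
  ||u|| = √((3)² + (-8.1098)²) = √(74.7684) ≈ 8.6469,
  v_1 = u/||u|| ≈ (0.3469, -0.9379) (||v_1|| = 1).

λ_1 = 16.1098,  λ_2 = 6.8902;  v_1 ≈ (0.3469, -0.9379)


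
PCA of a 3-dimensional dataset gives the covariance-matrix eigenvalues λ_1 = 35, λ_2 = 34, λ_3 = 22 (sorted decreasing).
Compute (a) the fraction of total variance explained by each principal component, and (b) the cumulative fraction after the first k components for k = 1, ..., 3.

Step 1 — total variance = trace(Sigma) = Σ λ_i = 35 + 34 + 22 = 91.

Step 2 — fraction explained by component i = λ_i / Σ λ:
  PC1: 35/91 = 0.3846
  PC2: 34/91 = 0.3736
  PC3: 22/91 = 0.2418

Step 3 — cumulative fraction after k components = (λ_1 + ... + λ_k) / Σ λ:
  k = 1: 35/91 = 0.3846
  k = 2: (35 + 34)/91 = 69/91 = 0.7582
  k = 3: (35 + 34 + 22)/91 = 91/91 = 1

Summary (fraction, with percent):

explained: PC1 0.3846 (38.46%), PC2 0.3736 (37.36%), PC3 0.2418 (24.18%);  cumulative: 0.3846, 0.7582, 1


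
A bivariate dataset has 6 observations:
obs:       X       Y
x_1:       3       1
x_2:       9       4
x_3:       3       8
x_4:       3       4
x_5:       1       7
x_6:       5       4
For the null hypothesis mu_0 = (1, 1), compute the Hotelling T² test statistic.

Step 1 — sample mean vector:
  mean(X) = (3 + 9 + 3 + 3 + 1 + 5) / 6 = 24/6 = 4
  mean(Y) = (1 + 4 + 8 + 4 + 7 + 4) / 6 = 28/6 = 4.6667
  x̄ = (4, 4.6667),  deviation x̄ - mu_0 = (4, 4.6667) - (1, 1) = (3, 3.6667).

Step 2 — sample covariance matrix, S[i,j] = (1/(n-1)) · Σ_k (x_{k,i} - mean_i) · (x_{k,j} - mean_j), divisor n-1 = 5:
  S[X,X] = ((-1)·(-1) + (5)·(5) + (-1)·(-1) + (-1)·(-1) + (-3)·(-3) + (1)·(1)) / 5 = 38/5 = 7.6
  S[X,Y] = ((-1)·(-3.6667) + (5)·(-0.6667) + (-1)·(3.3333) + (-1)·(-0.6667) + (-3)·(2.3333) + (1)·(-0.6667)) / 5 = -10/5 = -2
  S[Y,Y] = ((-3.6667)·(-3.6667) + (-0.6667)·(-0.6667) + (3.3333)·(3.3333) + (-0.6667)·(-0.6667) + (2.3333)·(2.3333) + (-0.6667)·(-0.6667)) / 5 = 31.3333/5 = 6.2667
  S = [[7.6, -2],
 [-2, 6.2667]].

Step 3 — invert S. det(S) = 7.6·6.2667 - (-2)² = 43.6267.
  S^{-1} = (1/det) · [[d, -b], [-b, a]] = [[0.1436, 0.0458],
 [0.0458, 0.1742]].

Step 4 — quadratic form (x̄ - mu_0)^T · S^{-1} · (x̄ - mu_0):
  S^{-1} · (x̄ - mu_0) = (0.599, 0.7763),
  (x̄ - mu_0)^T · [...] = (3)·(0.599) + (3.6667)·(0.7763) = 4.6434.

Step 5 — scale by n: T² = 6 · 4.6434 = 27.8606.

T² ≈ 27.8606


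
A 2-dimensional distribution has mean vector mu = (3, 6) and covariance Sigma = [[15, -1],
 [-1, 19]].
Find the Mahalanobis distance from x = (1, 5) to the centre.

Step 1 — centre the observation: (x - mu) = (-2, -1).

Step 2 — invert Sigma. det(Sigma) = 15·19 - (-1)² = 284.
  Sigma^{-1} = (1/det) · [[d, -b], [-b, a]] = [[0.0669, 0.0035],
 [0.0035, 0.0528]].

Step 3 — form the quadratic (x - mu)^T · Sigma^{-1} · (x - mu):
  Sigma^{-1} · (x - mu) = (-0.1373, -0.0599).
  (x - mu)^T · [Sigma^{-1} · (x - mu)] = (-2)·(-0.1373) + (-1)·(-0.0599) = 0.3345.

Step 4 — take square root: d = √(0.3345) ≈ 0.5784.

d(x, mu) = √(0.3345) ≈ 0.5784


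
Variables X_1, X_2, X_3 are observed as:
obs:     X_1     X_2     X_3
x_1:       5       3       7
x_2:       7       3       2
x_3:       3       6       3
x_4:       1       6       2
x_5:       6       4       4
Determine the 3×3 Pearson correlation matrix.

Step 1 — column means:
  mean(X_1) = (5 + 7 + 3 + 1 + 6) / 5 = 22/5 = 4.4
  mean(X_2) = (3 + 3 + 6 + 6 + 4) / 5 = 22/5 = 4.4
  mean(X_3) = (7 + 2 + 3 + 2 + 4) / 5 = 18/5 = 3.6

Step 2 — sample variances and covariances s[i,j] = (1/(n-1)) · Σ_k (x_{k,i} - mean_i) · (x_{k,j} - mean_j), with n-1 = 4:
  s[X_1,X_1] = ((0.6)·(0.6) + (2.6)·(2.6) + (-1.4)·(-1.4) + (-3.4)·(-3.4) + (1.6)·(1.6)) / 4 = 23.2/4 = 5.8
  s[X_1,X_2] = ((0.6)·(-1.4) + (2.6)·(-1.4) + (-1.4)·(1.6) + (-3.4)·(1.6) + (1.6)·(-0.4)) / 4 = -12.8/4 = -3.2
  s[X_1,X_3] = ((0.6)·(3.4) + (2.6)·(-1.6) + (-1.4)·(-0.6) + (-3.4)·(-1.6) + (1.6)·(0.4)) / 4 = 4.8/4 = 1.2
  s[X_2,X_2] = ((-1.4)·(-1.4) + (-1.4)·(-1.4) + (1.6)·(1.6) + (1.6)·(1.6) + (-0.4)·(-0.4)) / 4 = 9.2/4 = 2.3
  s[X_2,X_3] = ((-1.4)·(3.4) + (-1.4)·(-1.6) + (1.6)·(-0.6) + (1.6)·(-1.6) + (-0.4)·(0.4)) / 4 = -6.2/4 = -1.55
  s[X_3,X_3] = ((3.4)·(3.4) + (-1.6)·(-1.6) + (-0.6)·(-0.6) + (-1.6)·(-1.6) + (0.4)·(0.4)) / 4 = 17.2/4 = 4.3
  Sample standard deviations s_i = √(s[i,i]):
  s(X_1) = √(5.8) = 2.4083
  s(X_2) = √(2.3) = 1.5166
  s(X_3) = √(4.3) = 2.0736

Step 3 — r_{ij} = s_{ij} / (s_i · s_j):
  r[X_1,X_1] = 1 (diagonal).
  r[X_1,X_2] = -3.2 / (2.4083 · 1.5166) = -3.2 / 3.6524 = -0.8761
  r[X_1,X_3] = 1.2 / (2.4083 · 2.0736) = 1.2 / 4.994 = 0.2403
  r[X_2,X_2] = 1 (diagonal).
  r[X_2,X_3] = -1.55 / (1.5166 · 2.0736) = -1.55 / 3.1448 = -0.4929
  r[X_3,X_3] = 1 (diagonal).

R is symmetric with unit diagonal. Assembling:

R = [[1, -0.8761, 0.2403],
 [-0.8761, 1, -0.4929],
 [0.2403, -0.4929, 1]]


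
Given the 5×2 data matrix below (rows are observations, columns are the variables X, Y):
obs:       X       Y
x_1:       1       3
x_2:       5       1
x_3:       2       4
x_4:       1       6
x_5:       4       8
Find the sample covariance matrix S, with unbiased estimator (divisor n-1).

Step 1 — column means:
  mean(X) = (1 + 5 + 2 + 1 + 4) / 5 = 13/5 = 2.6
  mean(Y) = (3 + 1 + 4 + 6 + 8) / 5 = 22/5 = 4.4

Step 2 — sample covariance S[i,j] = (1/(n-1)) · Σ_k (x_{k,i} - mean_i) · (x_{k,j} - mean_j), with n-1 = 4.
  S[X,X] = ((-1.6)·(-1.6) + (2.4)·(2.4) + (-0.6)·(-0.6) + (-1.6)·(-1.6) + (1.4)·(1.4)) / 4 = 13.2/4 = 3.3
  S[X,Y] = ((-1.6)·(-1.4) + (2.4)·(-3.4) + (-0.6)·(-0.4) + (-1.6)·(1.6) + (1.4)·(3.6)) / 4 = -3.2/4 = -0.8
  S[Y,Y] = ((-1.4)·(-1.4) + (-3.4)·(-3.4) + (-0.4)·(-0.4) + (1.6)·(1.6) + (3.6)·(3.6)) / 4 = 29.2/4 = 7.3

S is symmetric (S[j,i] = S[i,j]). Assembling:

S = [[3.3, -0.8],
 [-0.8, 7.3]]


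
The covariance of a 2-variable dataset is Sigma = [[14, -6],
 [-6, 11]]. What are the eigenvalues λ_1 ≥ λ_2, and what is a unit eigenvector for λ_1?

Step 1 — characteristic polynomial of 2×2 Sigma:
  det(Sigma - λI) = λ² - trace · λ + det = 0.
  trace = 14 + 11 = 25, det = 14·11 - (-6)² = 118.
Step 2 — discriminant:
  Δ = trace² - 4·det = 625 - 472 = 153.
Step 3 — eigenvalues:
  λ = (trace ± √Δ)/2 = (25 ± 12.3693)/2,
  λ_1 = 18.6847,  λ_2 = 6.3153.

Step 4 — unit eigenvector for λ_1: solve (Sigma - λ_1 I)v = 0. First row:
  (14 - 18.6847)·v_x + (-6)·v_y = 0, i.e. (-4.6847)·v_x + (-6)·v_y = 0,
  so v ∝ (b, λ_1 - a) = (-6, 4.6847); multiply by -1 so the first entry is positive: u = (6, -4.6847).
  ||u|| = √((6)² + (-4.6847)²) = √(57.946) ≈ 7.6122,
  v_1 = u/||u|| ≈ (0.7882, -0.6154) (||v_1|| = 1).

λ_1 = 18.6847,  λ_2 = 6.3153;  v_1 ≈ (0.7882, -0.6154)
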